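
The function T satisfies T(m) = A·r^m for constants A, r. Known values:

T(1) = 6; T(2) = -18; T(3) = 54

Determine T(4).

-162

Consecutive ratio: -18/6 = -3, and 54/(-18) = -3, so r = -3.
Then A·(-3)^1 = 6 gives A = -2, and T(m) = -2·(-3)^m.
T(4) = -2·(-3)^4 = -162.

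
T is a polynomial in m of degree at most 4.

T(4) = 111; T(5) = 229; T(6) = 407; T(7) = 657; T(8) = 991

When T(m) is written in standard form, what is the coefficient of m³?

Write T(m) = am^4 + bm³ + cm² + dm + e; the 5 given values yield a linear system in the 5 coefficients.
Solving, the leading coefficient vanishes, and T(m) = 2m³ - 4m - 1.
The coefficient of m³ is 2.

2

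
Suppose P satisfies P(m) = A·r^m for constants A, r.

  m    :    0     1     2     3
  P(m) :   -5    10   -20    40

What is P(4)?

-80

Consecutive ratio: 10/(-5) = -2, and -20/10 = -2, so r = -2.
Then A·(-2)^0 = -5 gives A = -5, and P(m) = -5·(-2)^m.
P(4) = -5·(-2)^4 = -80.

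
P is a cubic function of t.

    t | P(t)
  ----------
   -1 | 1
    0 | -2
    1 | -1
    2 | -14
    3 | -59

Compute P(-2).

Write P(t) = at³ + bt² + ct + d; the 5 given values yield a linear system in the 4 coefficients.
Solving, P(t) = -3t³ + 2t² + 2t - 2.
Then P(-2) = 26.

26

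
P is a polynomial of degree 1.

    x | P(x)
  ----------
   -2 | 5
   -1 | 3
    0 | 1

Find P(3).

-5

Write P(x) = ax + b; the 3 given values yield a linear system in the 2 coefficients.
Solving, P(x) = -2x + 1.
Then P(3) = -5.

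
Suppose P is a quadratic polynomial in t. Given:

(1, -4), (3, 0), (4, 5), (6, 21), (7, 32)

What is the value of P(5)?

Write P(t) = at² + bt + c; the 5 given values yield a linear system in the 3 coefficients.
Solving, P(t) = t² - 2t - 3.
Then P(5) = 12.

12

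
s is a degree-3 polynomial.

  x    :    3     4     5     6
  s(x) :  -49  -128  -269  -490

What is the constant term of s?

Write s(x) = ax³ + bx² + cx + d; the 4 given values yield a linear system in the 4 coefficients.
Solving, s(x) = -3x³ + 5x² - 3x - 4.
The constant term is s(0) = -4.

-4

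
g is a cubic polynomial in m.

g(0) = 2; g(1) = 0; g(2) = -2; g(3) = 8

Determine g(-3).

-112

Write g(m) = am³ + bm² + cm + d; the 4 given values yield a linear system in the 4 coefficients.
Solving, g(m) = 2m³ - 6m² + 2m + 2.
Then g(-3) = -112.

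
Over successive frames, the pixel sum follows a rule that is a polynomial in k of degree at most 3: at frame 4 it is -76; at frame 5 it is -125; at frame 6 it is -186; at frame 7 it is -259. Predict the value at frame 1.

Write the value at k as Q(k).
First differences: -49, -61, -73. Second differences: -12, -12.
Level-2 differences are constant, so Q has degree 2.
Fitting a degree-2 polynomial gives Q(k) = -6k² + 5k.
Then Q(1) = -1.

-1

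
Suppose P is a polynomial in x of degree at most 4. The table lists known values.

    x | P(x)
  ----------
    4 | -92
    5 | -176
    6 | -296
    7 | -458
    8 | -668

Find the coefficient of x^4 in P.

0

First differences: -84, -120, -162, -210. Second differences: -36, -42, -48. Third differences: -6, -6.
Level-3 differences are constant, so P has degree 3.
Fitting a degree-3 polynomial gives P(x) = -x³ - 3x² + 4x + 4.
The coefficient of x^4 is 0.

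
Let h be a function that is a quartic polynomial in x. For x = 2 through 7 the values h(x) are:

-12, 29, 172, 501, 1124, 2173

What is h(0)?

First differences: 41, 143, 329, 623, 1049. Second differences: 102, 186, 294, 426. Third differences: 84, 108, 132. Fourth differences: 24, 24.
Level-4 differences are constant, so h has degree 4.
Fitting a degree-4 polynomial gives h(x) = x^4 - 4x² - 4x - 4.
Then h(0) = -4.

-4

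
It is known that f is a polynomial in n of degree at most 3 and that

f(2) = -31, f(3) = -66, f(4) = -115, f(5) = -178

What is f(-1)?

Write f(n) = an³ + bn² + cn + d; the 4 given values yield a linear system in the 4 coefficients.
Solving, the leading coefficient vanishes, and f(n) = -7n² - 3.
Then f(-1) = -10.

-10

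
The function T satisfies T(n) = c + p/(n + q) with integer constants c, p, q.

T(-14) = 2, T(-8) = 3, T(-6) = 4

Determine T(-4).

(T(n) − c)(n + q) = p for each data point; the three points give a linear system in c and q, then p follows.
Solving: c = 1, q = 2, p = -12, so T(n) = 1 − 12/(n + 2).
Then T(-4) = 1 − 12/(-2) = 7.

7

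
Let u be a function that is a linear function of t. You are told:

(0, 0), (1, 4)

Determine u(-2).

-8

Write u(t) = at + b; the 2 given values yield a linear system in the 2 coefficients.
Solving, u(t) = 4t.
Then u(-2) = -8.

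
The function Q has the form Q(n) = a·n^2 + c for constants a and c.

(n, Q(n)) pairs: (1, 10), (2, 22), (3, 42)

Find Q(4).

70

From Q(1) = 10 and Q(2) = 22: 1a + c = 10 and 4a + c = 22.
Subtracting: 3a = 12, so a = 4; then c = 10 − 4·1 = 6.
So Q(n) = 4n² + 6, and Q(4) = 70.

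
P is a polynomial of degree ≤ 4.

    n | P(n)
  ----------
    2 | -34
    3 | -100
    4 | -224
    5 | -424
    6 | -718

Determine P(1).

-8

First differences: -66, -124, -200, -294. Second differences: -58, -76, -94. Third differences: -18, -18.
Level-3 differences are constant, so P has degree 3.
Fitting a degree-3 polynomial gives P(n) = -3n³ - 2n² + n - 4.
Then P(1) = -8.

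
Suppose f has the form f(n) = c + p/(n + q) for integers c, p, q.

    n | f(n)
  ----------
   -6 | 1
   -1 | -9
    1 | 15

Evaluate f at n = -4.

0

(f(n) − c)(n + q) = p for each data point; the three points give a linear system in c and q, then p follows.
Solving: c = 3, q = 0, p = 12, so f(n) = 3 + 12/(n + 0).
Then f(-4) = 3 + 12/(-4) = 0.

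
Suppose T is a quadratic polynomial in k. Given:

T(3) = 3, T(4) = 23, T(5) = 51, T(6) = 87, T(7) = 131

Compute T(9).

243

First differences: 20, 28, 36, 44. Second differences: 8, 8, 8.
Level-2 differences are constant, so T has degree 2.
Fitting a degree-2 polynomial gives T(k) = 4k² - 8k - 9.
Then T(9) = 243.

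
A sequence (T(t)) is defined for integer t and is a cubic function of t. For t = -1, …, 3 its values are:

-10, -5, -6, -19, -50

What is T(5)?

First differences: 5, -1, -13, -31. Second differences: -6, -12, -18. Third differences: -6, -6.
Level-3 differences are constant, so T has degree 3.
Fitting a degree-3 polynomial gives T(t) = -t³ - 3t² + 3t - 5.
Then T(5) = -190.

-190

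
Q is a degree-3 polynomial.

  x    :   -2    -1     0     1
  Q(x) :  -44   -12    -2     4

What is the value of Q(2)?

24

Write Q(x) = ax³ + bx² + cx + d; the 4 given values yield a linear system in the 4 coefficients.
Solving, Q(x) = 3x³ - 2x² + 5x - 2.
Then Q(2) = 24.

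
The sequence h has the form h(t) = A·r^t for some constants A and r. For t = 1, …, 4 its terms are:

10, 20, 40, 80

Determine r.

2

Consecutive ratio: 20/10 = 2, and 40/20 = 2, so r = 2.
Then A·2^1 = 10 gives A = 5, and h(t) = 5·2^t.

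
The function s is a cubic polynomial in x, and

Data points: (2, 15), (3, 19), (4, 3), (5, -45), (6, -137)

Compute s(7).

-285

Write s(x) = ax³ + bx² + cx + d; the 5 given values yield a linear system in the 4 coefficients.
Solving, s(x) = -2x³ + 8x² + 2x - 5.
Then s(7) = -285.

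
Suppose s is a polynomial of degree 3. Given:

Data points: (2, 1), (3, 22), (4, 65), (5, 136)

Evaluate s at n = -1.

10

Write s(n) = an³ + bn² + cn + d; the 4 given values yield a linear system in the 4 coefficients.
Solving, s(n) = n³ + 2n² - 8n + 1.
Then s(-1) = 10.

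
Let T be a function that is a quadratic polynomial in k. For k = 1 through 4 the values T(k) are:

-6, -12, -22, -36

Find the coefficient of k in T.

Write T(k) = ak² + bk + c; the 4 given values yield a linear system in the 3 coefficients.
Solving, T(k) = -2k² - 4.
The coefficient of k is 0.

0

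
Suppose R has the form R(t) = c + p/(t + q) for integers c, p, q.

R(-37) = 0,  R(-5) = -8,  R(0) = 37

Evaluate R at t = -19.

(R(t) − c)(t + q) = p for each data point; the three points give a linear system in c and q, then p follows.
Solving: c = 1, q = 1, p = 36, so R(t) = 1 + 36/(t + 1).
Then R(-19) = 1 + 36/(-18) = -1.

-1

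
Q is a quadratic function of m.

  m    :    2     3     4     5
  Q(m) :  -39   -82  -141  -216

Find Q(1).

Write Q(m) = am² + bm + c; the 4 given values yield a linear system in the 3 coefficients.
Solving, Q(m) = -8m² - 3m - 1.
Then Q(1) = -12.

-12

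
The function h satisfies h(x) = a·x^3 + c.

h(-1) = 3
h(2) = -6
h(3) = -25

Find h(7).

-341

From h(-1) = 3 and h(2) = -6: -1a + c = 3 and 8a + c = -6.
Subtracting: 9a = -9, so a = -1; then c = 3 − (-1)·(-1) = 2.
So h(x) = -1x³ + 2, and h(7) = -341.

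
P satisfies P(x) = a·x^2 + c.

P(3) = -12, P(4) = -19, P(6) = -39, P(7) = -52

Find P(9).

From P(3) = -12 and P(4) = -19: 9a + c = -12 and 16a + c = -19.
Subtracting: 7a = -7, so a = -1; then c = -12 − (-1)·9 = -3.
So P(x) = -1x² − 3, and P(9) = -84.

-84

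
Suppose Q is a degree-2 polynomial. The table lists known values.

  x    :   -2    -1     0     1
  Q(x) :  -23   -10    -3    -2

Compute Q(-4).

First differences: 13, 7, 1. Second differences: -6, -6.
Level-2 differences are constant, so Q has degree 2.
Fitting a degree-2 polynomial gives Q(x) = -3x² + 4x - 3.
Then Q(-4) = -67.

-67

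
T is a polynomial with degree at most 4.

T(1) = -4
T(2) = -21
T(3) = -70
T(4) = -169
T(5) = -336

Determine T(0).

-1

Write T(x) = ax^4 + bx³ + cx² + dx + e; the 5 given values yield a linear system in the 5 coefficients.
Solving, the leading coefficient vanishes, and T(x) = -3x³ + 2x² - 2x - 1.
Then T(0) = -1.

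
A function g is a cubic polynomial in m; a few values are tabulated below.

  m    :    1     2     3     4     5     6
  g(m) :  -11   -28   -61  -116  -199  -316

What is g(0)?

-4

Write g(m) = am³ + bm² + cm + d; the 6 given values yield a linear system in the 4 coefficients.
Solving, g(m) = -m³ - 2m² - 4m - 4.
The constant term is g(0) = -4.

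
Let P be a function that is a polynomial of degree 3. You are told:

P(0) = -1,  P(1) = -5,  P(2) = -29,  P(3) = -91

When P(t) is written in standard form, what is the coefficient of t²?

-1

Write P(t) = at³ + bt² + ct + d; the 4 given values yield a linear system in the 4 coefficients.
Solving, P(t) = -3t³ - t² - 1.
The coefficient of t² is -1.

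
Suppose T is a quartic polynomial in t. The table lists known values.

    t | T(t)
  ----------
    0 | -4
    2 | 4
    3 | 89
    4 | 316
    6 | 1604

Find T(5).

781

Write T(t) = at^4 + bt³ + ct² + dt + e; the 5 given values yield a linear system in the 5 coefficients.
Solving, T(t) = t^4 + 2t³ - 2t² - 8t - 4.
Then T(5) = 781.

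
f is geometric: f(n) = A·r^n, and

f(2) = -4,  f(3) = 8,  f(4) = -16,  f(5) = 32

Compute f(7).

Consecutive ratio: 8/(-4) = -2, and -16/8 = -2, so r = -2.
Then A·(-2)^2 = -4 gives A = -1, and f(n) = -1·(-2)^n.
f(7) = -1·(-2)^7 = 128.

128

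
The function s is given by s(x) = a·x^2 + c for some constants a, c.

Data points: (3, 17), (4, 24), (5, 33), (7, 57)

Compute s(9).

89

From s(3) = 17 and s(4) = 24: 9a + c = 17 and 16a + c = 24.
Subtracting: 7a = 7, so a = 1; then c = 17 − 1·9 = 8.
So s(x) = 1x² + 8, and s(9) = 89.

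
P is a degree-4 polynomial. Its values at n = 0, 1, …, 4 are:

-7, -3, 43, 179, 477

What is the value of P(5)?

Write P(n) = an^4 + bn³ + cn² + dn + e; the 5 given values yield a linear system in the 5 coefficients.
Solving, P(n) = n^4 + 2n³ + 8n² - 7n - 7.
Then P(5) = 1033.

1033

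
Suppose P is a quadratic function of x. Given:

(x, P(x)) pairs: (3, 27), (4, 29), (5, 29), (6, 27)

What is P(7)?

First differences: 2, 0, -2. Second differences: -2, -2.
Level-2 differences are constant, so P has degree 2.
Fitting a degree-2 polynomial gives P(x) = -x² + 9x + 9.
Then P(7) = 23.

23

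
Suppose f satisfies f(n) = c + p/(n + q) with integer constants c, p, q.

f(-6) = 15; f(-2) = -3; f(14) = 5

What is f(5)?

(f(n) − c)(n + q) = p for each data point; the three points give a linear system in c and q, then p follows.
Solving: c = 6, q = 4, p = -18, so f(n) = 6 − 18/(n + 4).
Then f(5) = 6 − 18/9 = 4.

4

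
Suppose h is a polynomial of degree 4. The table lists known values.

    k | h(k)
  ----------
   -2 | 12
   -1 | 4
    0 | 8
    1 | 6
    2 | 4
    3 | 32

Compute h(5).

418

Write h(k) = ak^4 + bk³ + ck² + dk + e; the 6 given values yield a linear system in the 5 coefficients.
Solving, h(k) = k^4 - k³ - 4k² + 2k + 8.
Then h(5) = 418.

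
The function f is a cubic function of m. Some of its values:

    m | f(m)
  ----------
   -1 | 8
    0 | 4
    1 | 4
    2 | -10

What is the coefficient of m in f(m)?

Write f(m) = am³ + bm² + cm + d; the 4 given values yield a linear system in the 4 coefficients.
Solving, f(m) = -3m³ + 2m² + m + 4.
The coefficient of m is 1.

1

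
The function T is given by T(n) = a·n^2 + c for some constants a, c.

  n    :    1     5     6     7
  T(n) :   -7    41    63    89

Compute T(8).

119

From T(1) = -7 and T(5) = 41: 1a + c = -7 and 25a + c = 41.
Subtracting: 24a = 48, so a = 2; then c = -7 − 2·1 = -9.
So T(n) = 2n² − 9, and T(8) = 119.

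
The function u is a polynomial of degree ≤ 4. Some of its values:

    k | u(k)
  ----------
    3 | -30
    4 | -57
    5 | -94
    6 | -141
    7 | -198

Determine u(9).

Write u(k) = ak^4 + bk³ + ck² + dk + e; the 5 given values yield a linear system in the 5 coefficients.
Solving, the top 2 coefficients vanish, and u(k) = -5k² + 8k - 9.
Then u(9) = -342.

-342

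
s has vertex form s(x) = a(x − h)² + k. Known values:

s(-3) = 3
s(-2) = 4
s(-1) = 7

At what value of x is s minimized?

-3

First differences 1, 3; second difference 2 = 2a, so a = 1.
Expanding, the x-coefficient is −2ah = -2h; matching it to the data gives h = -3, and then k = 3.
So s(x) = 1(x + 3)² + 3.
Hence h = -3.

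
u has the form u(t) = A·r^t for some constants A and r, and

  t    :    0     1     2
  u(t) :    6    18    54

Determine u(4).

Consecutive ratio: 18/6 = 3, and 54/18 = 3, so r = 3.
Then A·3^0 = 6 gives A = 6, and u(t) = 6·3^t.
u(4) = 6·3^4 = 486.

486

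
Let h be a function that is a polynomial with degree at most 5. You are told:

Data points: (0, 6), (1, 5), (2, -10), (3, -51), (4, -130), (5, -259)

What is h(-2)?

Write h(t) = at^5 + bt^4 + ct³ + dt² + et + p; the 6 given values yield a linear system in the 6 coefficients.
Solving, the top 2 coefficients vanish, and h(t) = -2t³ - t² + 2t + 6.
Then h(-2) = 14.

14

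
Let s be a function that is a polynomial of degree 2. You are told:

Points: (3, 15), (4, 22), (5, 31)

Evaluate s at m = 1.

Write s(m) = am² + bm + c; the 3 given values yield a linear system in the 3 coefficients.
Solving, s(m) = m² + 6.
Then s(1) = 7.

7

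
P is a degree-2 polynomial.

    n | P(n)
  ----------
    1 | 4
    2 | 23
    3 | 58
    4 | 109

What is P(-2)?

Write P(n) = an² + bn + c; the 4 given values yield a linear system in the 3 coefficients.
Solving, P(n) = 8n² - 5n + 1.
Then P(-2) = 43.

43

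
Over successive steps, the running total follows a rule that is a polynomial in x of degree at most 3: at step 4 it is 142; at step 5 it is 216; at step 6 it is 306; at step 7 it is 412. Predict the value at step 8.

534

Write the value at x as P(x).
First differences: 74, 90, 106. Second differences: 16, 16.
Level-2 differences are constant, so P has degree 2.
Fitting a degree-2 polynomial gives P(x) = 8x² + 2x + 6.
Then P(8) = 534.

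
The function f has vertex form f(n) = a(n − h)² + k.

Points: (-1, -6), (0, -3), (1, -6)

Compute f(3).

First differences 3, -3; second difference -6 = 2a, so a = -3.
Expanding, the n-coefficient is −2ah = 6h; matching it to the data gives h = 0, and then k = -3.
So f(n) = -3(n + 0)² − 3.
f(3) = -3·3² − 3 = -30.

-30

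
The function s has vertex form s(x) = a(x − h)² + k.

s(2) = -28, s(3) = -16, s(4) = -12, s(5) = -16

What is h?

4

First differences 12, 4, -4; second difference -8 = 2a, so a = -4.
Expanding, the x-coefficient is −2ah = 8h; matching it to the data gives h = 4, and then k = -12.
So s(x) = -4(x − 4)² − 12.
Hence h = 4.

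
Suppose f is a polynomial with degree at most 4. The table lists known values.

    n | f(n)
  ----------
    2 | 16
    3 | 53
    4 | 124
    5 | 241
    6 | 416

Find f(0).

-4

Write f(n) = an^4 + bn³ + cn² + dn + e; the 5 given values yield a linear system in the 5 coefficients.
Solving, the leading coefficient vanishes, and f(n) = 2n³ - n² + 4n - 4.
Then f(0) = -4.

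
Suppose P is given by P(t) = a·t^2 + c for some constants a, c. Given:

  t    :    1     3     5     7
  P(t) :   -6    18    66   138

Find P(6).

From P(1) = -6 and P(3) = 18: 1a + c = -6 and 9a + c = 18.
Subtracting: 8a = 24, so a = 3; then c = -6 − 3·1 = -9.
So P(t) = 3t² − 9, and P(6) = 99.

99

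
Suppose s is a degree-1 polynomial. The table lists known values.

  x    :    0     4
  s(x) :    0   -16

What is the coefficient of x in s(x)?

Write s(x) = ax + b; the 2 given values yield a linear system in the 2 coefficients.
Solving, s(x) = -4x.
The coefficient of x is -4.

-4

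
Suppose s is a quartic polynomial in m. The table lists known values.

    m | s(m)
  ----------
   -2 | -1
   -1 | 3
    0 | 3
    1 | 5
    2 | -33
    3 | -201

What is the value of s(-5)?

First differences: 4, 0, 2, -38, -168. Second differences: -4, 2, -40, -130. Third differences: 6, -42, -90. Fourth differences: -48, -48.
Level-4 differences are constant, so s has degree 4.
Fitting a degree-4 polynomial gives s(m) = -2m^4 - 3m³ + 3m² + 4m + 3.
Then s(-5) = -817.

-817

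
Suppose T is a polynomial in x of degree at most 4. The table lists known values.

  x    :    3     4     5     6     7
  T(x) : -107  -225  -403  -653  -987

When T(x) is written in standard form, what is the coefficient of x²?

First differences: -118, -178, -250, -334. Second differences: -60, -72, -84. Third differences: -12, -12.
Level-3 differences are constant, so T has degree 3.
Fitting a degree-3 polynomial gives T(x) = -2x³ - 6x² - 2x + 7.
The coefficient of x² is -6.

-6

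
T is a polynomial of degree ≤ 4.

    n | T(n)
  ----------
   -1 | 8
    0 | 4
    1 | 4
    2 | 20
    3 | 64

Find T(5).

284

First differences: -4, 0, 16, 44. Second differences: 4, 16, 28. Third differences: 12, 12.
Level-3 differences are constant, so T has degree 3.
Fitting a degree-3 polynomial gives T(n) = 2n³ + 2n² - 4n + 4.
Then T(5) = 284.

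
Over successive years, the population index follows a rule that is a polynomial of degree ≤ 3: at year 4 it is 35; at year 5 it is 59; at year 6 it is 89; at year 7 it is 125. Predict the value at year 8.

Write the value at n as h(n).
Write h(n) = an³ + bn² + cn + d; the 4 given values yield a linear system in the 4 coefficients.
Solving, the leading coefficient vanishes, and h(n) = 3n² - 3n - 1.
Then h(8) = 167.

167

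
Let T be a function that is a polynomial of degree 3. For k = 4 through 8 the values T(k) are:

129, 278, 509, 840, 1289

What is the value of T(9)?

1874

First differences: 149, 231, 331, 449. Second differences: 82, 100, 118. Third differences: 18, 18.
Level-3 differences are constant, so T has degree 3.
Extending the table by one column gives the next first difference 585, so T(9) = 1289 + 585 = 1874.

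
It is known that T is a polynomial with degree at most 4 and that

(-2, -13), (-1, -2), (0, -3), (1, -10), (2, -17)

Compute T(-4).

-95

First differences: 11, -1, -7, -7. Second differences: -12, -6, 0. Third differences: 6, 6.
Level-3 differences are constant, so T has degree 3.
Fitting a degree-3 polynomial gives T(k) = k³ - 3k² - 5k - 3.
Then T(-4) = -95.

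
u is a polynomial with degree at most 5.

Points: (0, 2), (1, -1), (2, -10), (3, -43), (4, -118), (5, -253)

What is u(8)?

Write u(m) = am^5 + bm^4 + cm³ + dm² + em + p; the 6 given values yield a linear system in the 6 coefficients.
Solving, the top 2 coefficients vanish, and u(m) = -3m³ + 6m² - 6m + 2.
Then u(8) = -1198.

-1198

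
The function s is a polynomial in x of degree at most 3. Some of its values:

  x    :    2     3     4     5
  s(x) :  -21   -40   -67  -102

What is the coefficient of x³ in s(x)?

0

First differences: -19, -27, -35. Second differences: -8, -8.
Level-2 differences are constant, so s has degree 2.
Fitting a degree-2 polynomial gives s(x) = -4x² + x - 7.
The coefficient of x³ is 0.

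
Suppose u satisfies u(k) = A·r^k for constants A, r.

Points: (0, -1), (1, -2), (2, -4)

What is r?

2

Consecutive ratio: -2/(-1) = 2, and -4/(-2) = 2, so r = 2.
Then A·2^0 = -1 gives A = -1, and u(k) = -1·2^k.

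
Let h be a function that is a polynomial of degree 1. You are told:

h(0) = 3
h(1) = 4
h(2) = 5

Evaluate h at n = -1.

First differences: 1, 1.
Level-1 differences are constant, so h has degree 1.
Fitting a degree-1 polynomial gives h(n) = n + 3.
Then h(-1) = 2.

2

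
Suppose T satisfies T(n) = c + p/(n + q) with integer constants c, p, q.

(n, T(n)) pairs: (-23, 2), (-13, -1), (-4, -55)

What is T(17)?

(T(n) − c)(n + q) = p for each data point; the three points give a linear system in c and q, then p follows.
Solving: c = 5, q = 3, p = 60, so T(n) = 5 + 60/(n + 3).
Then T(17) = 5 + 60/20 = 8.

8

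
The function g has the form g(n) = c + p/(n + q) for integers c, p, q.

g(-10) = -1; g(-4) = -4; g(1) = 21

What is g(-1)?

-19

(g(n) − c)(n + q) = p for each data point; the three points give a linear system in c and q, then p follows.
Solving: c = 1, q = 0, p = 20, so g(n) = 1 + 20/(n + 0).
Then g(-1) = 1 + 20/(-1) = -19.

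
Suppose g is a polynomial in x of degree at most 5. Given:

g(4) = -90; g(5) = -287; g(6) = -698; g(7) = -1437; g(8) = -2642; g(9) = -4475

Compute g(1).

First differences: -197, -411, -739, -1205, -1833. Second differences: -214, -328, -466, -628. Third differences: -114, -138, -162. Fourth differences: -24, -24.
Level-4 differences are constant, so g has degree 4.
Fitting a degree-4 polynomial gives g(x) = -x^4 + 3x³ - x² - 2x - 2.
Then g(1) = -3.

-3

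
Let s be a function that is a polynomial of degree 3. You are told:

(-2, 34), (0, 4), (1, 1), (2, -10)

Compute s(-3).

85

Write s(n) = an³ + bn² + cn + d; the 4 given values yield a linear system in the 4 coefficients.
Solving, s(n) = -2n³ + 2n² - 3n + 4.
Then s(-3) = 85.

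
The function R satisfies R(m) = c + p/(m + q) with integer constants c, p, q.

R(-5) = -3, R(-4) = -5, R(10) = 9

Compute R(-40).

4

(R(m) − c)(m + q) = p for each data point; the three points give a linear system in c and q, then p follows.
Solving: c = 5, q = 0, p = 40, so R(m) = 5 + 40/(m + 0).
Then R(-40) = 5 + 40/(-40) = 4.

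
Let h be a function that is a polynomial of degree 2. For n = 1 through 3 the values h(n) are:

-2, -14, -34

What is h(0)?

Write h(n) = an² + bn + c; the 3 given values yield a linear system in the 3 coefficients.
Solving, h(n) = -4n² + 2.
The constant term is h(0) = 2.

2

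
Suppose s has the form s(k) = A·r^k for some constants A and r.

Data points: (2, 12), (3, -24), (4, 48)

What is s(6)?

Consecutive ratio: -24/12 = -2, and 48/(-24) = -2, so r = -2.
Then A·(-2)^2 = 12 gives A = 3, and s(k) = 3·(-2)^k.
s(6) = 3·(-2)^6 = 192.

192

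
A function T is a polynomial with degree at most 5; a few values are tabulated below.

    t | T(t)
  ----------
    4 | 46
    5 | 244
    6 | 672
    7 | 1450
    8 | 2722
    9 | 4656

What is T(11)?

First differences: 198, 428, 778, 1272, 1934. Second differences: 230, 350, 494, 662. Third differences: 120, 144, 168. Fourth differences: 24, 24.
Level-4 differences are constant, so T has degree 4.
Fitting a degree-4 polynomial gives T(t) = t^4 - 2t³ - 6t² + 5t - 6.
Then T(11) = 11302.

11302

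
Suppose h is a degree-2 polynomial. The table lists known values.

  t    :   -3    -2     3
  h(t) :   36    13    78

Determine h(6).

261

Write h(t) = at² + bt + c; the 3 given values yield a linear system in the 3 coefficients.
Solving, h(t) = 6t² + 7t + 3.
Then h(6) = 261.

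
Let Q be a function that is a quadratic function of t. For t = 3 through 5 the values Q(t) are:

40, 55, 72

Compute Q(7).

Write Q(t) = at² + bt + c; the 3 given values yield a linear system in the 3 coefficients.
Solving, Q(t) = t² + 8t + 7.
Then Q(7) = 112.

112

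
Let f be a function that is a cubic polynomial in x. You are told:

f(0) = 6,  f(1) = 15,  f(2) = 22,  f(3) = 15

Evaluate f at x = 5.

-89

Write f(x) = ax³ + bx² + cx + d; the 4 given values yield a linear system in the 4 coefficients.
Solving, f(x) = -2x³ + 5x² + 6x + 6.
Then f(5) = -89.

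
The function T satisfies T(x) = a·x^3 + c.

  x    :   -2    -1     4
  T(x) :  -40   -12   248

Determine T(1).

-4

From T(-2) = -40 and T(-1) = -12: -8a + c = -40 and -1a + c = -12.
Subtracting: 7a = 28, so a = 4; then c = -40 − 4·(-8) = -8.
So T(x) = 4x³ − 8, and T(1) = -4.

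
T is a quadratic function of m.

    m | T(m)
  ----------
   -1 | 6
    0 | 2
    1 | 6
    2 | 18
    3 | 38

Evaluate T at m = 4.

66

First differences: -4, 4, 12, 20. Second differences: 8, 8, 8.
Level-2 differences are constant, so T has degree 2.
Fitting a degree-2 polynomial gives T(m) = 4m² + 2.
Then T(4) = 66.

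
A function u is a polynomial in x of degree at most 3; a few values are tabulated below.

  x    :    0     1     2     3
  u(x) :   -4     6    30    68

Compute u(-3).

First differences: 10, 24, 38. Second differences: 14, 14.
Level-2 differences are constant, so u has degree 2.
Fitting a degree-2 polynomial gives u(x) = 7x² + 3x - 4.
Then u(-3) = 50.

50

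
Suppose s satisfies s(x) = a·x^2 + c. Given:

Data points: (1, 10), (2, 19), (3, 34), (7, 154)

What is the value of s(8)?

From s(1) = 10 and s(2) = 19: 1a + c = 10 and 4a + c = 19.
Subtracting: 3a = 9, so a = 3; then c = 10 − 3·1 = 7.
So s(x) = 3x² + 7, and s(8) = 199.

199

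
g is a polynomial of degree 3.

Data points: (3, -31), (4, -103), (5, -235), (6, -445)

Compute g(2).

-1

Write g(x) = ax³ + bx² + cx + d; the 4 given values yield a linear system in the 4 coefficients.
Solving, g(x) = -3x³ + 6x² - 3x + 5.
Then g(2) = -1.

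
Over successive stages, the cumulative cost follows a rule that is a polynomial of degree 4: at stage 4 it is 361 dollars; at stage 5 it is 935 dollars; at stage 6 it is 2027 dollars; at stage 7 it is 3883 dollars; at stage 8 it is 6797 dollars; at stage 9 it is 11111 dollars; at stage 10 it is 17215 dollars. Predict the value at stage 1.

Write the value at t as f(t).
First differences: 574, 1092, 1856, 2914, 4314, 6104. Second differences: 518, 764, 1058, 1400, 1790. Third differences: 246, 294, 342, 390. Fourth differences: 48, 48, 48.
Level-4 differences are constant, so f has degree 4.
Fitting a degree-4 polynomial gives f(t) = 2t^4 - 3t³ + 2t² + t + 5.
Then f(1) = 7.

7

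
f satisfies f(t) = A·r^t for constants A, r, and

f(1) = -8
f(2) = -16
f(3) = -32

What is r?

Consecutive ratio: -16/(-8) = 2, and -32/(-16) = 2, so r = 2.
Then A·2^1 = -8 gives A = -4, and f(t) = -4·2^t.

2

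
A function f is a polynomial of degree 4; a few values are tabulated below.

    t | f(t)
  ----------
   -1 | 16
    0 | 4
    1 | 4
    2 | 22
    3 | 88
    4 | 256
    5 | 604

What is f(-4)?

424

First differences: -12, 0, 18, 66, 168, 348. Second differences: 12, 18, 48, 102, 180. Third differences: 6, 30, 54, 78. Fourth differences: 24, 24, 24.
Level-4 differences are constant, so f has degree 4.
Fitting a degree-4 polynomial gives f(t) = t^4 - t³ + 5t² - 5t + 4.
Then f(-4) = 424.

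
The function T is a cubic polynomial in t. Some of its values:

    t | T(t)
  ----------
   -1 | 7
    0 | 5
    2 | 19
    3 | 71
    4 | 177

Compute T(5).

355

Write T(t) = at³ + bt² + ct + d; the 5 given values yield a linear system in the 4 coefficients.
Solving, T(t) = 3t³ - 5t + 5.
Then T(5) = 355.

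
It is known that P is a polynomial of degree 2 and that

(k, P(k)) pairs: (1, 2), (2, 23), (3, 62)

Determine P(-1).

Write P(k) = ak² + bk + c; the 3 given values yield a linear system in the 3 coefficients.
Solving, P(k) = 9k² - 6k - 1.
Then P(-1) = 14.

14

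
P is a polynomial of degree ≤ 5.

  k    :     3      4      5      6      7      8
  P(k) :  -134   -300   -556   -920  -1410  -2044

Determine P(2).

-40

First differences: -166, -256, -364, -490, -634. Second differences: -90, -108, -126, -144. Third differences: -18, -18, -18.
Level-3 differences are constant, so P has degree 3.
Fitting a degree-3 polynomial gives P(k) = -3k³ - 9k² + 8k + 4.
Then P(2) = -40.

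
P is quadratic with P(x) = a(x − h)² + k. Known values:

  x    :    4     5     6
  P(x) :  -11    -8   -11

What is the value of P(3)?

-20

First differences 3, -3; second difference -6 = 2a, so a = -3.
Expanding, the x-coefficient is −2ah = 6h; matching it to the data gives h = 5, and then k = -8.
So P(x) = -3(x − 5)² − 8.
P(3) = -3·(-2)² − 8 = -20.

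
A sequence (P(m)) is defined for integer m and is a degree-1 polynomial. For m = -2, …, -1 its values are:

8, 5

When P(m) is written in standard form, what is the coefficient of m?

-3

Write P(m) = am + b; the 2 given values yield a linear system in the 2 coefficients.
Solving, P(m) = -3m + 2.
The coefficient of m is -3.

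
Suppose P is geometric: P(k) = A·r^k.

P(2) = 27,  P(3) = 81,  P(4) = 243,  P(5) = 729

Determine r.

Consecutive ratio: 81/27 = 3, and 243/81 = 3, so r = 3.
Then A·3^2 = 27 gives A = 3, and P(k) = 3·3^k.

3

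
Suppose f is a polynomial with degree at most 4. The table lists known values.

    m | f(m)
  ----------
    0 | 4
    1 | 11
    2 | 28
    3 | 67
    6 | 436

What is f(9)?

1435

Write f(m) = am^4 + bm³ + cm² + dm + e; the 5 given values yield a linear system in the 5 coefficients.
Solving, the leading coefficient vanishes, and f(m) = 2m³ - m² + 6m + 4.
Then f(9) = 1435.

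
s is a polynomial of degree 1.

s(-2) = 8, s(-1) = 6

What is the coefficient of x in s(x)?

Write s(x) = ax + b; the 2 given values yield a linear system in the 2 coefficients.
Solving, s(x) = -2x + 4.
The coefficient of x is -2.

-2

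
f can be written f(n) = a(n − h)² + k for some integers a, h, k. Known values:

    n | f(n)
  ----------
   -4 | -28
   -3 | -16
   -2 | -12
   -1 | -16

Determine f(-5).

First differences 12, 4, -4; second difference -8 = 2a, so a = -4.
Expanding, the n-coefficient is −2ah = 8h; matching it to the data gives h = -2, and then k = -12.
So f(n) = -4(n + 2)² − 12.
f(-5) = -4·(-3)² − 12 = -48.

-48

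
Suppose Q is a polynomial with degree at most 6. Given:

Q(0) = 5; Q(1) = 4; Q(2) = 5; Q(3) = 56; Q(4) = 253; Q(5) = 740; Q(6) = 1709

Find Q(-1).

First differences: -1, 1, 51, 197, 487, 969. Second differences: 2, 50, 146, 290, 482. Third differences: 48, 96, 144, 192. Fourth differences: 48, 48, 48.
Level-4 differences are constant, so Q has degree 4.
Fitting a degree-4 polynomial gives Q(k) = 2k^4 - 4k³ - k² + 2k + 5.
Then Q(-1) = 8.

8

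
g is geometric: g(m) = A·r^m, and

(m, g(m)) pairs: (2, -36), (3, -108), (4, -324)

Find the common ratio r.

Consecutive ratio: -108/(-36) = 3, and -324/(-108) = 3, so r = 3.
Then A·3^2 = -36 gives A = -4, and g(m) = -4·3^m.

3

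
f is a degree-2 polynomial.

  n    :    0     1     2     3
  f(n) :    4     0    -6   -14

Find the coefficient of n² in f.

-1

First differences: -4, -6, -8. Second differences: -2, -2.
Level-2 differences are constant, so f has degree 2.
Fitting a degree-2 polynomial gives f(n) = -n² - 3n + 4.
The coefficient of n² is -1.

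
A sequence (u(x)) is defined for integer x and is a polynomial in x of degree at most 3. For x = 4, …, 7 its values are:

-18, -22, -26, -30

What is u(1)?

First differences: -4, -4, -4.
Level-1 differences are constant, so u has degree 1.
Fitting a degree-1 polynomial gives u(x) = -4x - 2.
Then u(1) = -6.

-6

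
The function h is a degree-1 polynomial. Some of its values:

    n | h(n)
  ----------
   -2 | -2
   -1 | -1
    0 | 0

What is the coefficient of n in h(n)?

First differences: 1, 1.
Level-1 differences are constant, so h has degree 1.
Fitting a degree-1 polynomial gives h(n) = n.
The coefficient of n is 1.

1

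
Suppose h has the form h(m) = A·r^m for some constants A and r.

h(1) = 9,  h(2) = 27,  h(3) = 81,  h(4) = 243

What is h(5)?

Consecutive ratio: 27/9 = 3, and 81/27 = 3, so r = 3.
Then A·3^1 = 9 gives A = 3, and h(m) = 3·3^m.
h(5) = 3·3^5 = 729.

729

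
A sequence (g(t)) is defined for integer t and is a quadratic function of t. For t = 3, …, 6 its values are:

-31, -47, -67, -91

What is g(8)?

First differences: -16, -20, -24. Second differences: -4, -4.
Level-2 differences are constant, so g has degree 2.
Fitting a degree-2 polynomial gives g(t) = -2t² - 2t - 7.
Then g(8) = -151.

-151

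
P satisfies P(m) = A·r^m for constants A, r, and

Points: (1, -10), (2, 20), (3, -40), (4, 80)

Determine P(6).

320

Consecutive ratio: 20/(-10) = -2, and -40/20 = -2, so r = -2.
Then A·(-2)^1 = -10 gives A = 5, and P(m) = 5·(-2)^m.
P(6) = 5·(-2)^6 = 320.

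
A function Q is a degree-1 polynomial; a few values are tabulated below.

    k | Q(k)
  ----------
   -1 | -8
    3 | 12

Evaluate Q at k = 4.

17

Write Q(k) = ak + b; the 2 given values yield a linear system in the 2 coefficients.
Solving, Q(k) = 5k - 3.
Then Q(4) = 17.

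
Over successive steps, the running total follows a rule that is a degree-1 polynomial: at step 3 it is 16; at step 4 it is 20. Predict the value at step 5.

Write the value at m as u(m).
Write u(m) = am + b; the 2 given values yield a linear system in the 2 coefficients.
Solving, u(m) = 4m + 4.
Then u(5) = 24.

24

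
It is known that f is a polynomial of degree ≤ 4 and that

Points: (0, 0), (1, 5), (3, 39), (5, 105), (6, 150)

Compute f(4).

Write f(k) = ak^4 + bk³ + ck² + dk + e; the 5 given values yield a linear system in the 5 coefficients.
Solving, the top 2 coefficients vanish, and f(k) = 4k² + k.
Then f(4) = 68.

68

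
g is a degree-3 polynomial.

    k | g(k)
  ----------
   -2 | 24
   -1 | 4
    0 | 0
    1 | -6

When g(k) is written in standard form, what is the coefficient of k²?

-1

Write g(k) = ak³ + bk² + ck + d; the 4 given values yield a linear system in the 4 coefficients.
Solving, g(k) = -3k³ - k² - 2k.
The coefficient of k² is -1.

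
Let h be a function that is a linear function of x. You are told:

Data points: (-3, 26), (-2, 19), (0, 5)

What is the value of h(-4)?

33

Write h(x) = ax + b; the 3 given values yield a linear system in the 2 coefficients.
Solving, h(x) = -7x + 5.
Then h(-4) = 33.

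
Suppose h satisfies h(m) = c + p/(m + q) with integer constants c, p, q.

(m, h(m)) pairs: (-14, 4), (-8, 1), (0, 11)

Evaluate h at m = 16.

(h(m) − c)(m + q) = p for each data point; the three points give a linear system in c and q, then p follows.
Solving: c = 6, q = 4, p = 20, so h(m) = 6 + 20/(m + 4).
Then h(16) = 6 + 20/20 = 7.

7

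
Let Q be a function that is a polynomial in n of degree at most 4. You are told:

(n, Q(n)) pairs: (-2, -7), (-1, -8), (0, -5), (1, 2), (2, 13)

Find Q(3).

Write Q(n) = an^4 + bn³ + cn² + dn + e; the 5 given values yield a linear system in the 5 coefficients.
Solving, the top 2 coefficients vanish, and Q(n) = 2n² + 5n - 5.
Then Q(3) = 28.

28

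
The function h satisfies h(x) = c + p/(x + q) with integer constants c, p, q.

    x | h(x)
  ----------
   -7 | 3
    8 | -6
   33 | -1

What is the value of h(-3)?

5

(h(x) − c)(x + q) = p for each data point; the three points give a linear system in c and q, then p follows.
Solving: c = 0, q = -3, p = -30, so h(x) = -30/(x − 3).
Then h(-3) = 0 − 30/(-6) = 5.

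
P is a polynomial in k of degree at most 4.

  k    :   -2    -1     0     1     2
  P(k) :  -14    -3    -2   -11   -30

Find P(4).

First differences: 11, 1, -9, -19. Second differences: -10, -10, -10.
Level-2 differences are constant, so P has degree 2.
Fitting a degree-2 polynomial gives P(k) = -5k² - 4k - 2.
Then P(4) = -98.

-98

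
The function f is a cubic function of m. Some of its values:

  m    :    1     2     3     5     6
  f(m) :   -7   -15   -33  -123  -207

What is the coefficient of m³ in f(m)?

-1

Write f(m) = am³ + bm² + cm + d; the 5 given values yield a linear system in the 4 coefficients.
Solving, f(m) = -m³ + m² - 4m - 3.
The coefficient of m³ is -1.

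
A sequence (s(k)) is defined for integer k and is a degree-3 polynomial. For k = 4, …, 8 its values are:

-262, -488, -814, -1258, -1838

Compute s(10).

Write s(k) = ak³ + bk² + ck + d; the 5 given values yield a linear system in the 4 coefficients.
Solving, s(k) = -3k³ - 5k² + 2k + 2.
Then s(10) = -3478.

-3478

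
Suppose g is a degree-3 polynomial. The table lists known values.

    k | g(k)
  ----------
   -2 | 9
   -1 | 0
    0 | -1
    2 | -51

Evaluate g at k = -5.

264

Write g(k) = ak³ + bk² + ck + d; the 4 given values yield a linear system in the 4 coefficients.
Solving, g(k) = -3k³ - 5k² - 3k - 1.
Then g(-5) = 264.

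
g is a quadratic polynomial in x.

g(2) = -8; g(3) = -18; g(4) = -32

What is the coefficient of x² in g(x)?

Write g(x) = ax² + bx + c; the 3 given values yield a linear system in the 3 coefficients.
Solving, g(x) = -2x².
The coefficient of x² is -2.

-2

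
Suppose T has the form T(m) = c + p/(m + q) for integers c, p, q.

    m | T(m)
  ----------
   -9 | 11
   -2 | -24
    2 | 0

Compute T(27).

5

(T(m) − c)(m + q) = p for each data point; the three points give a linear system in c and q, then p follows.
Solving: c = 6, q = 3, p = -30, so T(m) = 6 − 30/(m + 3).
Then T(27) = 6 − 30/30 = 5.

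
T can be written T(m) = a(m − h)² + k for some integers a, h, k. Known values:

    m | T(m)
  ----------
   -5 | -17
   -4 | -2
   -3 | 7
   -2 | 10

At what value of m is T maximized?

-2

First differences 15, 9, 3; second difference -6 = 2a, so a = -3.
Expanding, the m-coefficient is −2ah = 6h; matching it to the data gives h = -2, and then k = 10.
So T(m) = -3(m + 2)² + 10.
Hence h = -2.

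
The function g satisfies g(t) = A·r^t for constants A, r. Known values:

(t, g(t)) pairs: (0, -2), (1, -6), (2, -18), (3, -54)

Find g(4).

-162

Consecutive ratio: -6/(-2) = 3, and -18/(-6) = 3, so r = 3.
Then A·3^0 = -2 gives A = -2, and g(t) = -2·3^t.
g(4) = -2·3^4 = -162.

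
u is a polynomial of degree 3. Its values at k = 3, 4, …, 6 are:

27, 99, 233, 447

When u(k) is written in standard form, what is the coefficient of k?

-4

Write u(k) = ak³ + bk² + ck + d; the 4 given values yield a linear system in the 4 coefficients.
Solving, u(k) = 3k³ - 5k² - 4k + 3.
The coefficient of k is -4.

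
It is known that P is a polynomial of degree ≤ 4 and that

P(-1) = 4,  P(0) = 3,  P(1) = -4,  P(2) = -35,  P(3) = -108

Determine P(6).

-759

First differences: -1, -7, -31, -73. Second differences: -6, -24, -42. Third differences: -18, -18.
Level-3 differences are constant, so P has degree 3.
Fitting a degree-3 polynomial gives P(x) = -3x³ - 3x² - x + 3.
Then P(6) = -759.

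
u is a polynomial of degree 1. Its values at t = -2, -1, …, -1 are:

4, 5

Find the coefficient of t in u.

Write u(t) = at + b; the 2 given values yield a linear system in the 2 coefficients.
Solving, u(t) = t + 6.
The coefficient of t is 1.

1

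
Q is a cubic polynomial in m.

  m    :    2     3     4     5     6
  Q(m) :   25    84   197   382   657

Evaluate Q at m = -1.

First differences: 59, 113, 185, 275. Second differences: 54, 72, 90. Third differences: 18, 18.
Level-3 differences are constant, so Q has degree 3.
Fitting a degree-3 polynomial gives Q(m) = 3m³ + 2m - 3.
Then Q(-1) = -8.

-8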